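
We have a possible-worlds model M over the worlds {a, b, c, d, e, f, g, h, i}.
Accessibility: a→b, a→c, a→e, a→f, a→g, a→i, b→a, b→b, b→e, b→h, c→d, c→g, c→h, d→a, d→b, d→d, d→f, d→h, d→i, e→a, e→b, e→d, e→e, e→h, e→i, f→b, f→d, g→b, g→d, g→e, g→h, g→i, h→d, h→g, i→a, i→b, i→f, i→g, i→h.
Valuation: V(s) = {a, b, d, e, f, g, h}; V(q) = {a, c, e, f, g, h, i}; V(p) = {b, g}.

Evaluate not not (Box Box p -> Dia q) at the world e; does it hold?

Recall that Box ψ holds at a world iff ψ holds at every accessible world, and Dia ψ holds iff ψ holds at some accessible world.
At e: not (Box Box p -> Dia q) is false, so not not (Box Box p -> Dia q) is true.
  At e: Box Box p -> Dia q is true, so not (Box Box p -> Dia q) is false.
    At e: Box Box p is false, Dia q is true, so Box Box p -> Dia q is true.
      At e: Box Box p requires Box p at every successor {a, b, d, e, h, i}.
        Box p fails at a, so Box Box p is false at e.
      At e: Dia q requires q at some successor in {a, b, d, e, h, i}.
        q holds at a, so Dia q is true at e.

Yes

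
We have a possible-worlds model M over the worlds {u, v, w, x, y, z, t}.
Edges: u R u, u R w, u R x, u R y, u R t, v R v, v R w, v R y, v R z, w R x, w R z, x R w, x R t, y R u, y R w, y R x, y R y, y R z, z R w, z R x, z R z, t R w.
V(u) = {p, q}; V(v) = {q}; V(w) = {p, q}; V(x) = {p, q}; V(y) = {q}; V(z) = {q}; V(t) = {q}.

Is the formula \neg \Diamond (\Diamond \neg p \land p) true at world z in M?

Recall that \Diamond ψ holds at a world iff ψ holds at some accessible world.
At z: \Diamond (\Diamond \neg p \land p) is true, so \neg \Diamond (\Diamond \neg p \land p) is false.
  At z: \Diamond (\Diamond \neg p \land p) requires \Diamond \neg p \land p at some successor in {w, x, z}.
    \Diamond \neg p \land p holds at w, so \Diamond (\Diamond \neg p \land p) is true at z.
      At w: \Diamond \neg p is true, p is true, so \Diamond \neg p \land p is true.

No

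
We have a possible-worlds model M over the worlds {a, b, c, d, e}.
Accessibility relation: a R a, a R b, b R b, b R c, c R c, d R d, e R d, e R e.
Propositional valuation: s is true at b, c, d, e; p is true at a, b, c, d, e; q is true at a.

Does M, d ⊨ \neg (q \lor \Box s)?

At d: q \lor \Box s is true, so \neg (q \lor \Box s) is false.
  At d: q is false, \Box s is true, so q \lor \Box s is true.
    At d: \Box s requires s at every successor {d}.
      At d: s is true.
    So \Box s is true at d.

No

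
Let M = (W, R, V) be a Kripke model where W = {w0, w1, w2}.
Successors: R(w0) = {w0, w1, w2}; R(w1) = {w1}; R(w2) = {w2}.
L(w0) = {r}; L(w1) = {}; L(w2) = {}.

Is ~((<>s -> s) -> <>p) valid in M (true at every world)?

Yes

Let φ = ~((<>s -> s) -> <>p). Evaluate φ at each world:
  w0 (successors {w0, w1, w2}): φ is true.
  w1 (successors {w1}): φ is true.
  w2 (successors {w2}): φ is true.
For instance, at w1:
  At w1: (<>s -> s) -> <>p is false, so ~((<>s -> s) -> <>p) is true.
    At w1: <>s -> s is true, <>p is false, so (<>s -> s) -> <>p is false.
      At w1: <>s is false, s is false, so <>s -> s is true.
      At w1: <>p requires p at some successor in {w1}.
        At w1: p is false.
      So <>p is false at w1.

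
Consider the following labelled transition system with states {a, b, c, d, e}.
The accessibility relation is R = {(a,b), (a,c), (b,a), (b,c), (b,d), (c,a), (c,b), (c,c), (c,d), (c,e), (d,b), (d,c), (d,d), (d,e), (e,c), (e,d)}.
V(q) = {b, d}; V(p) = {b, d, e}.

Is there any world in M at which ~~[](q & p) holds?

No

Let φ = ~~[](q & p). Evaluate φ at each world:
  a (successors {b, c}): φ is false.
  b (successors {a, c, d}): φ is false.
  c (successors {a, b, c, d, e}): φ is false.
  d (successors {b, c, d, e}): φ is false.
  e (successors {c, d}): φ is false.
For instance, at d:
  At d: ~[](q & p) is true, so ~~[](q & p) is false.
    At d: [](q & p) is false, so ~[](q & p) is true.
      At d: [](q & p) requires q & p at every successor {b, c, d, e}.
        q & p fails at c, so [](q & p) is false at d.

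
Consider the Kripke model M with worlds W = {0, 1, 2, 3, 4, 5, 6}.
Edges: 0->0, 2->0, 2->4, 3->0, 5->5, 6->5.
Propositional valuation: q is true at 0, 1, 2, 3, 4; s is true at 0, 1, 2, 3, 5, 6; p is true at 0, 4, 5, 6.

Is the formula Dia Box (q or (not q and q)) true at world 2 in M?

Yes

At 2: Dia Box (q or (not q and q)) requires Box (q or (not q and q)) at some successor in {0, 4}.
  Box (q or (not q and q)) holds at 0, so Dia Box (q or (not q and q)) is true at 2.
    At 0: Box (q or (not q and q)) requires q or (not q and q) at every successor {0}.
      At 0: q or (not q and q) is true.
    So Box (q or (not q and q)) is true at 0.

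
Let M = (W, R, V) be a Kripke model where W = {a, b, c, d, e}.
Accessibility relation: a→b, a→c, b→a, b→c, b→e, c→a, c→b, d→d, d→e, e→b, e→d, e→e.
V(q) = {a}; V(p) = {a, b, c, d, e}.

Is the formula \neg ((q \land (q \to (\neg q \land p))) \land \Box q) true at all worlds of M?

Yes

Let φ = \neg ((q \land (q \to (\neg q \land p))) \land \Box q). Evaluate φ at each world:
  a (successors {b, c}): φ is true.
  b (successors {a, c, e}): φ is true.
  c (successors {a, b}): φ is true.
  d (successors {d, e}): φ is true.
  e (successors {b, d, e}): φ is true.
For instance, at c:
  At c: (q \land (q \to (\neg q \land p))) \land \Box q is false, so \neg ((q \land (q \to (\neg q \land p))) \land \Box q) is true.
    At c: q \land (q \to (\neg q \land p)) is false, \Box q is false, so (q \land (q \to (\neg q \land p))) \land \Box q is false.
      At c: \Box q requires q at every successor {a, b}.
        q fails at b, so \Box q is false at c.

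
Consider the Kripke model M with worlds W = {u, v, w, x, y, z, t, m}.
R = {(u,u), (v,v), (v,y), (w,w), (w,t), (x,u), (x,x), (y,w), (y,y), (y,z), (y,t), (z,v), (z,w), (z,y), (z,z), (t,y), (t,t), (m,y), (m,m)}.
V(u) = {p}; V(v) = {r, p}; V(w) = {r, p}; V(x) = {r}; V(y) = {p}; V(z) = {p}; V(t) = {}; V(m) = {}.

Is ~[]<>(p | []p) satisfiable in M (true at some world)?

No

Let φ = ~[]<>(p | []p). Evaluate φ at each world:
  u (successors {u}): φ is false.
  v (successors {v, y}): φ is false.
  w (successors {w, t}): φ is false.
  x (successors {u, x}): φ is false.
  y (successors {w, y, z, t}): φ is false.
  z (successors {v, w, y, z}): φ is false.
  t (successors {y, t}): φ is false.
  m (successors {y, m}): φ is false.
For instance, at z:
  At z: []<>(p | []p) is true, so ~[]<>(p | []p) is false.
    At z: []<>(p | []p) requires <>(p | []p) at every successor {v, w, y, z}.
      At v: <>(p | []p) is true.
      At w: <>(p | []p) is true.
      At y: <>(p | []p) is true.
      At z: <>(p | []p) is true.
    So []<>(p | []p) is true at z.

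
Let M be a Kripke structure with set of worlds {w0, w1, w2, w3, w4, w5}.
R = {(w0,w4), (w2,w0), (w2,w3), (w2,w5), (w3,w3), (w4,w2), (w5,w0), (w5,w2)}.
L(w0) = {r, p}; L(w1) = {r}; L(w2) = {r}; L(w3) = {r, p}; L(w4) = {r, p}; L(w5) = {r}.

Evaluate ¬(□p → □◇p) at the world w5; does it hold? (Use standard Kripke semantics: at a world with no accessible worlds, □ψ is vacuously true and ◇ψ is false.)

Recall that □ψ holds at a world iff ψ holds at every accessible world, and ◇ψ holds iff ψ holds at some accessible world.
At w5: □p → □◇p is true, so ¬(□p → □◇p) is false.
  At w5: □p is false, □◇p is true, so □p → □◇p is true.
    At w5: □p requires p at every successor {w0, w2}.
      p fails at w2, so □p is false at w5.
    At w5: □◇p requires ◇p at every successor {w0, w2}.
      At w0: ◇p is true.
      At w2: ◇p is true.
    So □◇p is true at w5.

No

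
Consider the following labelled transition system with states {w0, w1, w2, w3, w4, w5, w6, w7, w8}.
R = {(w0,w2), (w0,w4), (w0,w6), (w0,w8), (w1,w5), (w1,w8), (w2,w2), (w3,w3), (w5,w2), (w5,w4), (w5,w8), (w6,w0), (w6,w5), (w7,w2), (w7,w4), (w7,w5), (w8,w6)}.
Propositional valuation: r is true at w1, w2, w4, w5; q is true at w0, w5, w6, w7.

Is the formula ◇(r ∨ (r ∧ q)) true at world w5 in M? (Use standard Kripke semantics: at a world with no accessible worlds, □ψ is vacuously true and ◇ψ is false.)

Yes

Recall that ◇ψ holds at a world iff ψ holds at some accessible world.
At w5: ◇(r ∨ (r ∧ q)) requires r ∨ (r ∧ q) at some successor in {w2, w4, w8}.
  r ∨ (r ∧ q) holds at w2, so ◇(r ∨ (r ∧ q)) is true at w5.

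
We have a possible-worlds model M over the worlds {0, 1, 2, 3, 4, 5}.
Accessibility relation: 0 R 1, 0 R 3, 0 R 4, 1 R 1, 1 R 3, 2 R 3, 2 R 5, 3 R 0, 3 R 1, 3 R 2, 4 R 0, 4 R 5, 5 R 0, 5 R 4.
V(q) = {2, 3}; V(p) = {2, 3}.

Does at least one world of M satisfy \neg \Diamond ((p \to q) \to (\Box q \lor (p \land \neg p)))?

Yes

Let φ = \neg \Diamond ((p \to q) \to (\Box q \lor (p \land \neg p))). Evaluate φ at each world:
  0 (successors {1, 3, 4}): φ is true.
  1 (successors {1, 3}): φ is true.
  2 (successors {3, 5}): φ is true.
  3 (successors {0, 1, 2}): φ is true.
  4 (successors {0, 5}): φ is true.
  5 (successors {0, 4}): φ is true.
Detail at 0 (witness):
  At 0: \Diamond ((p \to q) \to (\Box q \lor (p \land \neg p))) is false, so \neg \Diamond ((p \to q) \to (\Box q \lor (p \land \neg p))) is true.
    At 0: \Diamond ((p \to q) \to (\Box q \lor (p \land \neg p))) requires (p \to q) \to (\Box q \lor (p \land \neg p)) at some successor in {1, 3, 4}.
      At 1: (p \to q) \to (\Box q \lor (p \land \neg p)) is false.
      At 3: (p \to q) \to (\Box q \lor (p \land \neg p)) is false.
      At 4: (p \to q) \to (\Box q \lor (p \land \neg p)) is false.
    So \Diamond ((p \to q) \to (\Box q \lor (p \land \neg p))) is false at 0.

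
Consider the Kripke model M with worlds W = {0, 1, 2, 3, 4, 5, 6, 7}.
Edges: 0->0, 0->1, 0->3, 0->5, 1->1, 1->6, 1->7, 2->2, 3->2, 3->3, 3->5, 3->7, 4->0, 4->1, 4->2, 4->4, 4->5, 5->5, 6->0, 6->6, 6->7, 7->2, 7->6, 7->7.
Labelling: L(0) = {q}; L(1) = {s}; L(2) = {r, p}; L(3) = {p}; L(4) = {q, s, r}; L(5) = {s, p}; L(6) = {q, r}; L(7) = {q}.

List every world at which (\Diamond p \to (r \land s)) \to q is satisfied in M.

Let φ = (\Diamond p \to (r \land s)) \to q. Evaluate φ at each world:
  0 (successors {0, 1, 3, 5}): φ is true.
  1 (successors {1, 6, 7}): φ is false.
  2 (successors {2}): φ is true.
  3 (successors {2, 3, 5, 7}): φ is true.
  4 (successors {0, 1, 2, 4, 5}): φ is true.
  5 (successors {5}): φ is true.
  6 (successors {0, 6, 7}): φ is true.
  7 (successors {2, 6, 7}): φ is true.
For instance, at 4:
  At 4: \Diamond p \to (r \land s) is true, q is true, so (\Diamond p \to (r \land s)) \to q is true.
    At 4: \Diamond p is true, r \land s is true, so \Diamond p \to (r \land s) is true.
      At 4: \Diamond p requires p at some successor in {0, 1, 2, 4, 5}.
        p holds at 2, so \Diamond p is true at 4.
Satisfying worlds: {0, 2, 3, 4, 5, 6, 7}

0, 2, 3, 4, 5, 6, 7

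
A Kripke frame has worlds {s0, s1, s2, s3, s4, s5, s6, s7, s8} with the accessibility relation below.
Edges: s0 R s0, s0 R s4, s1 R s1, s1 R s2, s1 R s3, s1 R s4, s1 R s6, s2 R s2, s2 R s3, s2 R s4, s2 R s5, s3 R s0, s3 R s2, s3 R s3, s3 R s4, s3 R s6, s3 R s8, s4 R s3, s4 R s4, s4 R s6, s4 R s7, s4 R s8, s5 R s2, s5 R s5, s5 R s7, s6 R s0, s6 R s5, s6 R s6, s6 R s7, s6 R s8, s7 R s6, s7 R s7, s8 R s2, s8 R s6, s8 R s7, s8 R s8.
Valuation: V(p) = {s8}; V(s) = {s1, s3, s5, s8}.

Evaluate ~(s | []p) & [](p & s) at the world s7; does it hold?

No

At s7: ~(s | []p) is true, [](p & s) is false, so ~(s | []p) & [](p & s) is false.
  At s7: s | []p is false, so ~(s | []p) is true.
    At s7: s is false, []p is false, so s | []p is false.
      At s7: []p requires p at every successor {s6, s7}.
        p fails at s6, so []p is false at s7.
  At s7: [](p & s) requires p & s at every successor {s6, s7}.
    p & s fails at s6, so [](p & s) is false at s7.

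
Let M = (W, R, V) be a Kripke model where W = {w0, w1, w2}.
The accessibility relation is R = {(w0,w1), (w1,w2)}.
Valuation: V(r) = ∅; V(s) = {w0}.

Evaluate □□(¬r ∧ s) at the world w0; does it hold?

At w0: □□(¬r ∧ s) requires □(¬r ∧ s) at every successor {w1}.
  □(¬r ∧ s) fails at w1, so □□(¬r ∧ s) is false at w0.
    At w1: □(¬r ∧ s) requires ¬r ∧ s at every successor {w2}.
      ¬r ∧ s fails at w2, so □(¬r ∧ s) is false at w1.

No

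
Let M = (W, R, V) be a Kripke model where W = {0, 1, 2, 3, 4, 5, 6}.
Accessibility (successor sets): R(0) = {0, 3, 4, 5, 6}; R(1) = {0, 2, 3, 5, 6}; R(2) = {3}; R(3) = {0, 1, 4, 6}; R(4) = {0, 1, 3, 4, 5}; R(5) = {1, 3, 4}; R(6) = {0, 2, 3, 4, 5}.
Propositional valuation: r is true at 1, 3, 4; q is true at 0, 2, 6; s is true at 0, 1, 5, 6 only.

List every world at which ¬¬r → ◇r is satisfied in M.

0, 1, 2, 3, 4, 5, 6

Let φ = ¬¬r → ◇r. Evaluate φ at each world:
  0 (successors {0, 3, 4, 5, 6}): φ is true.
  1 (successors {0, 2, 3, 5, 6}): φ is true.
  2 (successors {3}): φ is true.
  3 (successors {0, 1, 4, 6}): φ is true.
  4 (successors {0, 1, 3, 4, 5}): φ is true.
  5 (successors {1, 3, 4}): φ is true.
  6 (successors {0, 2, 3, 4, 5}): φ is true.
For instance, at 2:
  At 2: ¬¬r is false, ◇r is true, so ¬¬r → ◇r is true.
    At 2: ◇r requires r at some successor in {3}.
      r holds at 3, so ◇r is true at 2.
Satisfying worlds: {0, 1, 2, 3, 4, 5, 6}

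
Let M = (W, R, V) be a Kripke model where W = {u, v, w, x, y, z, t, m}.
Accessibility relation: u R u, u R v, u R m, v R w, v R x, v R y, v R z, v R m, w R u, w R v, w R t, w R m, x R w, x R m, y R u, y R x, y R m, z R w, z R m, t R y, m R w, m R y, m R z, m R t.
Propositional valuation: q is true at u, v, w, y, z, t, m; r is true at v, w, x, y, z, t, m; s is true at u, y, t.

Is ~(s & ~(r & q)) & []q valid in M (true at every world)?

No

Let φ = ~(s & ~(r & q)) & []q. Evaluate φ at each world:
  u (successors {u, v, m}): φ is false.
  v (successors {w, x, y, z, m}): φ is false.
  w (successors {u, v, t, m}): φ is true.
  x (successors {w, m}): φ is true.
  y (successors {u, x, m}): φ is false.
  z (successors {w, m}): φ is true.
  t (successors {y}): φ is true.
  m (successors {w, y, z, t}): φ is true.
Detail at u (counterexample):
  At u: ~(s & ~(r & q)) is false, []q is true, so ~(s & ~(r & q)) & []q is false.
    At u: []q requires q at every successor {u, v, m}.
      At u: q is true.
      At v: q is true.
      At m: q is true.
    So []q is true at u.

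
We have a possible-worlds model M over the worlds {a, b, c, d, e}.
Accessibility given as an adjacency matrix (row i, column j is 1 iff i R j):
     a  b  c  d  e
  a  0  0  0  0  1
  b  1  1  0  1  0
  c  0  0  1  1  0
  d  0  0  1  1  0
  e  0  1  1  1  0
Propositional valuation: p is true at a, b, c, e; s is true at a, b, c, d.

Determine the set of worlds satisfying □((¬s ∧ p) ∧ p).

a

Recall that □ψ holds at a world iff ψ holds at every accessible world, and ◇ψ holds iff ψ holds at some accessible world.
Let φ = □((¬s ∧ p) ∧ p). Evaluate φ at each world:
  a (successors {e}): φ is true.
  b (successors {a, b, d}): φ is false.
  c (successors {c, d}): φ is false.
  d (successors {c, d}): φ is false.
  e (successors {b, c, d}): φ is false.
For instance, at c:
  At c: □((¬s ∧ p) ∧ p) requires (¬s ∧ p) ∧ p at every successor {c, d}.
    (¬s ∧ p) ∧ p fails at c, so □((¬s ∧ p) ∧ p) is false at c.
Satisfying worlds: {a}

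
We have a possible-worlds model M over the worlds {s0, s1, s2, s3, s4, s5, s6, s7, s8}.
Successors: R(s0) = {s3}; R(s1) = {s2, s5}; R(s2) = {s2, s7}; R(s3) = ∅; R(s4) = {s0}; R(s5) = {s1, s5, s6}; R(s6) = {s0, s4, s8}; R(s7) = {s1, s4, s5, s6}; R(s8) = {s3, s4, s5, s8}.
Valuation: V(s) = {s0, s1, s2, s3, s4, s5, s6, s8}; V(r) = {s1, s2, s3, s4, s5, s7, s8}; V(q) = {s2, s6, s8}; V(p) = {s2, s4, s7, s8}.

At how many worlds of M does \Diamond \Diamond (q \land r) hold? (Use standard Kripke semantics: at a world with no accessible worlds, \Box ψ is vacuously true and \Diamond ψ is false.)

Recall that \Diamond ψ holds at a world iff ψ holds at some accessible world.
Let φ = \Diamond \Diamond (q \land r). Evaluate φ at each world:
  s0 (successors {s3}): φ is false.
  s1 (successors {s2, s5}): φ is true.
  s2 (successors {s2, s7}): φ is true.
  s3 (successors ∅): φ is false.
  s4 (successors {s0}): φ is false.
  s5 (successors {s1, s5, s6}): φ is true.
  s6 (successors {s0, s4, s8}): φ is true.
  s7 (successors {s1, s4, s5, s6}): φ is true.
  s8 (successors {s3, s4, s5, s8}): φ is true.
For instance, at s6:
  At s6: \Diamond \Diamond (q \land r) requires \Diamond (q \land r) at some successor in {s0, s4, s8}.
    \Diamond (q \land r) holds at s8, so \Diamond \Diamond (q \land r) is true at s6.
      At s8: \Diamond (q \land r) requires q \land r at some successor in {s3, s4, s5, s8}.
        q \land r holds at s8, so \Diamond (q \land r) is true at s8.
Satisfying worlds: {s1, s2, s5, s6, s7, s8}

6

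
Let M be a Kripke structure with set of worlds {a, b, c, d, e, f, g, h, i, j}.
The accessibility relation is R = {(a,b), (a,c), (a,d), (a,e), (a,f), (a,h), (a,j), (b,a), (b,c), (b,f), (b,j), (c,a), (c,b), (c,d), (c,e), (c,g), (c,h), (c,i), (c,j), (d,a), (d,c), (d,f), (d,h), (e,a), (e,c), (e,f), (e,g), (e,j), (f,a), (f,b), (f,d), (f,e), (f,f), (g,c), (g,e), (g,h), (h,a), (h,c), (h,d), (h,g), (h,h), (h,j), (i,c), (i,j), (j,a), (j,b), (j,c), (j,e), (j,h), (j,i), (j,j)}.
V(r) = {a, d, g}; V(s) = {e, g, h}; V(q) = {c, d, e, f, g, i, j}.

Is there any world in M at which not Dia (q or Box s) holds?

Let φ = not Dia (q or Box s). Evaluate φ at each world:
  a (successors {b, c, d, e, f, h, j}): φ is false.
  b (successors {a, c, f, j}): φ is false.
  c (successors {a, b, d, e, g, h, i, j}): φ is false.
  d (successors {a, c, f, h}): φ is false.
  e (successors {a, c, f, g, j}): φ is false.
  f (successors {a, b, d, e, f}): φ is false.
  g (successors {c, e, h}): φ is false.
  h (successors {a, c, d, g, h, j}): φ is false.
  i (successors {c, j}): φ is false.
  j (successors {a, b, c, e, h, i, j}): φ is false.
For instance, at f:
  At f: Dia (q or Box s) is true, so not Dia (q or Box s) is false.
    At f: Dia (q or Box s) requires q or Box s at some successor in {a, b, d, e, f}.
      q or Box s holds at d, so Dia (q or Box s) is true at f.

No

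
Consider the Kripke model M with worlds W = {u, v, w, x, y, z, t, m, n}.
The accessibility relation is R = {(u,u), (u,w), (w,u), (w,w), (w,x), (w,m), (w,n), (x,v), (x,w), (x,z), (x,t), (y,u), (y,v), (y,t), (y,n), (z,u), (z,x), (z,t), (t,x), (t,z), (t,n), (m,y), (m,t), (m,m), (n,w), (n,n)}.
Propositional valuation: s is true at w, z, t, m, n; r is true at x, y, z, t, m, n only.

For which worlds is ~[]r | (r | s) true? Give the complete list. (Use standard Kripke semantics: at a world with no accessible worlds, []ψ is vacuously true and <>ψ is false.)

u, w, x, y, z, t, m, n

Let φ = ~[]r | (r | s). Evaluate φ at each world:
  u (successors {u, w}): φ is true.
  v (successors ∅): φ is false.
  w (successors {u, w, x, m, n}): φ is true.
  x (successors {v, w, z, t}): φ is true.
  y (successors {u, v, t, n}): φ is true.
  z (successors {u, x, t}): φ is true.
  t (successors {x, z, n}): φ is true.
  m (successors {y, t, m}): φ is true.
  n (successors {w, n}): φ is true.
For instance, at w:
  At w: ~[]r is true, r | s is true, so ~[]r | (r | s) is true.
    At w: []r is false, so ~[]r is true.
      At w: []r requires r at every successor {u, w, x, m, n}.
        r fails at u, so []r is false at w.
Satisfying worlds: {u, w, x, y, z, t, m, n}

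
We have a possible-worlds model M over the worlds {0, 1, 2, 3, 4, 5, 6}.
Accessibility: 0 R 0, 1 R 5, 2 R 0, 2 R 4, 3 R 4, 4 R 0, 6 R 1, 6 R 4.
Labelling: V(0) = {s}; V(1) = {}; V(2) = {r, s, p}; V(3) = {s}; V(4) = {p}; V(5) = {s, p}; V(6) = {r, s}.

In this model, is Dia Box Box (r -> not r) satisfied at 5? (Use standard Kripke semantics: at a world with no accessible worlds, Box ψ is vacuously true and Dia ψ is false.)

No

At 5: no accessible worlds, so Dia Box Box (r -> not r) is false.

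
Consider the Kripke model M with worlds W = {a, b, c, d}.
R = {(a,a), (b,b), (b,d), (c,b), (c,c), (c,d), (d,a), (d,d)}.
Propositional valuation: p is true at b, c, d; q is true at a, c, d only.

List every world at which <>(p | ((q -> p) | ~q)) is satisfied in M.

b, c, d

Recall that <>ψ holds at a world iff ψ holds at some accessible world.
Let φ = <>(p | ((q -> p) | ~q)). Evaluate φ at each world:
  a (successors {a}): φ is false.
  b (successors {b, d}): φ is true.
  c (successors {b, c, d}): φ is true.
  d (successors {a, d}): φ is true.
For instance, at d:
  At d: <>(p | ((q -> p) | ~q)) requires p | ((q -> p) | ~q) at some successor in {a, d}.
    p | ((q -> p) | ~q) holds at d, so <>(p | ((q -> p) | ~q)) is true at d.
Satisfying worlds: {b, c, d}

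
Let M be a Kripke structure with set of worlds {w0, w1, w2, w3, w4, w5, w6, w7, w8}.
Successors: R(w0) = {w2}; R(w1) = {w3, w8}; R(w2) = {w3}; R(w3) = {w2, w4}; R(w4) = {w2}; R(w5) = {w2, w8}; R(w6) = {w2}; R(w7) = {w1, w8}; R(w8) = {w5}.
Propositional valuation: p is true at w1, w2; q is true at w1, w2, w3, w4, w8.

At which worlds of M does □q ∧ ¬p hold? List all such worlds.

w0, w3, w4, w5, w6, w7

Let φ = □q ∧ ¬p. Evaluate φ at each world:
  w0 (successors {w2}): φ is true.
  w1 (successors {w3, w8}): φ is false.
  w2 (successors {w3}): φ is false.
  w3 (successors {w2, w4}): φ is true.
  w4 (successors {w2}): φ is true.
  w5 (successors {w2, w8}): φ is true.
  w6 (successors {w2}): φ is true.
  w7 (successors {w1, w8}): φ is true.
  w8 (successors {w5}): φ is false.
For instance, at w7:
  At w7: □q is true, ¬p is true, so □q ∧ ¬p is true.
    At w7: □q requires q at every successor {w1, w8}.
      At w1: q is true.
      At w8: q is true.
    So □q is true at w7.
Satisfying worlds: {w0, w3, w4, w5, w6, w7}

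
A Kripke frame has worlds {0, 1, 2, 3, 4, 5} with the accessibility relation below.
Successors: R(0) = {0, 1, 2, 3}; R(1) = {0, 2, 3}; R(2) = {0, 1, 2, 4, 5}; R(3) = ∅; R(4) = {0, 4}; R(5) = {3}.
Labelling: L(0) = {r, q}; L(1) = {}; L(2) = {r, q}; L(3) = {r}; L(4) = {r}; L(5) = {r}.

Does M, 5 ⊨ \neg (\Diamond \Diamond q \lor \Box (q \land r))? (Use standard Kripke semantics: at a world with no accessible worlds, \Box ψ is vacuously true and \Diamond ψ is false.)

Yes

Recall that \Box ψ holds at a world iff ψ holds at every accessible world, and \Diamond ψ holds iff ψ holds at some accessible world.
At 5: \Diamond \Diamond q \lor \Box (q \land r) is false, so \neg (\Diamond \Diamond q \lor \Box (q \land r)) is true.
  At 5: \Diamond \Diamond q is false, \Box (q \land r) is false, so \Diamond \Diamond q \lor \Box (q \land r) is false.
    At 5: \Diamond \Diamond q requires \Diamond q at some successor in {3}.
      At 3: \Diamond q is false.
    So \Diamond \Diamond q is false at 5.
    At 5: \Box (q \land r) requires q \land r at every successor {3}.
      q \land r fails at 3, so \Box (q \land r) is false at 5.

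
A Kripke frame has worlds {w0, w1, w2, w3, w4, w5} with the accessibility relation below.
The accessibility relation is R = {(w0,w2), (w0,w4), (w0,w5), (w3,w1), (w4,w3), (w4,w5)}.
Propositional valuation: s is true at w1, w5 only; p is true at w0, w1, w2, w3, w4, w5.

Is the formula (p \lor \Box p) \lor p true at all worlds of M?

Yes

Let φ = (p \lor \Box p) \lor p. Evaluate φ at each world:
  w0 (successors {w2, w4, w5}): φ is true.
  w1 (successors ∅): φ is true.
  w2 (successors ∅): φ is true.
  w3 (successors {w1}): φ is true.
  w4 (successors {w3, w5}): φ is true.
  w5 (successors ∅): φ is true.
For instance, at w4:
  At w4: p \lor \Box p is true, p is true, so (p \lor \Box p) \lor p is true.
    At w4: p is true, \Box p is true, so p \lor \Box p is true.
      At w4: \Box p requires p at every successor {w3, w5}.
        At w3: p is true.
        At w5: p is true.
      So \Box p is true at w4.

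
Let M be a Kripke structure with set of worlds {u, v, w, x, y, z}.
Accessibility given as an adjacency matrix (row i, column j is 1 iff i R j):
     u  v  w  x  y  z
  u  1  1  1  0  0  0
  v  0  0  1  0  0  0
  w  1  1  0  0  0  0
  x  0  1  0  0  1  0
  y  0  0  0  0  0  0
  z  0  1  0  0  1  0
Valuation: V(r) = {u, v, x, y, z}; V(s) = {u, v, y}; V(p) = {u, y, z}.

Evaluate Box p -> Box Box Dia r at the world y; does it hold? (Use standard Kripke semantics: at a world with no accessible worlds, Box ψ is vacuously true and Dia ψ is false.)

Yes

Recall that Box ψ holds at a world iff ψ holds at every accessible world, and Dia ψ holds iff ψ holds at some accessible world.
At y: Box p is true, Box Box Dia r is true, so Box p -> Box Box Dia r is true.
  At y: no accessible worlds, so Box p holds vacuously.
  At y: no accessible worlds, so Box Box Dia r holds vacuously.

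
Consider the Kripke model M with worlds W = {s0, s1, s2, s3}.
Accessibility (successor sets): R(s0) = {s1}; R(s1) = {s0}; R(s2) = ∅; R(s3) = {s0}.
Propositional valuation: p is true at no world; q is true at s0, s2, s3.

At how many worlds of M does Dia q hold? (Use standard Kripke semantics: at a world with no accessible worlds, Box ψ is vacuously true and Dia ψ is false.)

Let φ = Dia q. Evaluate φ at each world:
  s0 (successors {s1}): φ is false.
  s1 (successors {s0}): φ is true.
  s2 (successors ∅): φ is false.
  s3 (successors {s0}): φ is true.
For instance, at s0:
  At s0: Dia q requires q at some successor in {s1}.
    At s1: q is false.
  So Dia q is false at s0.
Satisfying worlds: {s1, s3}

2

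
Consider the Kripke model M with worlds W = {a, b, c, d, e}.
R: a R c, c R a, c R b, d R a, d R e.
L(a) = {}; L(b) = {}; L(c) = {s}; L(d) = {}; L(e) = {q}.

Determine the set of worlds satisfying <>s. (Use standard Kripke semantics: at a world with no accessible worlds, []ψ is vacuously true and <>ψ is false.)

a

Recall that <>ψ holds at a world iff ψ holds at some accessible world.
Let φ = <>s. Evaluate φ at each world:
  a (successors {c}): φ is true.
  b (successors ∅): φ is false.
  c (successors {a, b}): φ is false.
  d (successors {a, e}): φ is false.
  e (successors ∅): φ is false.
For instance, at a:
  At a: <>s requires s at some successor in {c}.
    s holds at c, so <>s is true at a.
Satisfying worlds: {a}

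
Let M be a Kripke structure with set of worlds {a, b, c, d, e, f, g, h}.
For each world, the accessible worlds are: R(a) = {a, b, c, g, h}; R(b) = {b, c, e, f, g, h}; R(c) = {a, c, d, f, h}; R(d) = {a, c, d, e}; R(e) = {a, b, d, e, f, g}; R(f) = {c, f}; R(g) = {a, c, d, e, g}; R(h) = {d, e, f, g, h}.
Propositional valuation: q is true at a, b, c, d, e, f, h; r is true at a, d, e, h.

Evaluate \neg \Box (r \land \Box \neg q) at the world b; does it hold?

Yes

At b: \Box (r \land \Box \neg q) is false, so \neg \Box (r \land \Box \neg q) is true.
  At b: \Box (r \land \Box \neg q) requires r \land \Box \neg q at every successor {b, c, e, f, g, h}.
    r \land \Box \neg q fails at b, so \Box (r \land \Box \neg q) is false at b.
      At b: r is false, \Box \neg q is false, so r \land \Box \neg q is false.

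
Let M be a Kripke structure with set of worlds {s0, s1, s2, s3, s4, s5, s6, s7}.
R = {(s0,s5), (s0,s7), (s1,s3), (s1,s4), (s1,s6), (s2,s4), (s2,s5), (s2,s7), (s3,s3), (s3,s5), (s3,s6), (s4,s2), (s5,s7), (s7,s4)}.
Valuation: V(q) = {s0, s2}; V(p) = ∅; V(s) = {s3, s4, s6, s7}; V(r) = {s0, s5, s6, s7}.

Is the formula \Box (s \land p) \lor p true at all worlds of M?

Let φ = \Box (s \land p) \lor p. Evaluate φ at each world:
  s0 (successors {s5, s7}): φ is false.
  s1 (successors {s3, s4, s6}): φ is false.
  s2 (successors {s4, s5, s7}): φ is false.
  s3 (successors {s3, s5, s6}): φ is false.
  s4 (successors {s2}): φ is false.
  s5 (successors {s7}): φ is false.
  s6 (successors ∅): φ is true.
  s7 (successors {s4}): φ is false.
Detail at s0 (counterexample):
  At s0: \Box (s \land p) is false, p is false, so \Box (s \land p) \lor p is false.
    At s0: \Box (s \land p) requires s \land p at every successor {s5, s7}.
      s \land p fails at s5, so \Box (s \land p) is false at s0.

No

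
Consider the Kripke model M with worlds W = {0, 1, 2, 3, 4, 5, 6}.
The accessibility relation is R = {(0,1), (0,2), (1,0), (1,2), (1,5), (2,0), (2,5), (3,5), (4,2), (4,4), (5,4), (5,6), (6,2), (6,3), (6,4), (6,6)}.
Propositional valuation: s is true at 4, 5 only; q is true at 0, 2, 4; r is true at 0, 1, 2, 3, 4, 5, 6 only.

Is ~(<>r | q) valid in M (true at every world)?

No

Let φ = ~(<>r | q). Evaluate φ at each world:
  0 (successors {1, 2}): φ is false.
  1 (successors {0, 2, 5}): φ is false.
  2 (successors {0, 5}): φ is false.
  3 (successors {5}): φ is false.
  4 (successors {2, 4}): φ is false.
  5 (successors {4, 6}): φ is false.
  6 (successors {2, 3, 4, 6}): φ is false.
Detail at 0 (counterexample):
  At 0: <>r | q is true, so ~(<>r | q) is false.
    At 0: <>r is true, q is true, so <>r | q is true.
      At 0: <>r requires r at some successor in {1, 2}.
        r holds at 1, so <>r is true at 0.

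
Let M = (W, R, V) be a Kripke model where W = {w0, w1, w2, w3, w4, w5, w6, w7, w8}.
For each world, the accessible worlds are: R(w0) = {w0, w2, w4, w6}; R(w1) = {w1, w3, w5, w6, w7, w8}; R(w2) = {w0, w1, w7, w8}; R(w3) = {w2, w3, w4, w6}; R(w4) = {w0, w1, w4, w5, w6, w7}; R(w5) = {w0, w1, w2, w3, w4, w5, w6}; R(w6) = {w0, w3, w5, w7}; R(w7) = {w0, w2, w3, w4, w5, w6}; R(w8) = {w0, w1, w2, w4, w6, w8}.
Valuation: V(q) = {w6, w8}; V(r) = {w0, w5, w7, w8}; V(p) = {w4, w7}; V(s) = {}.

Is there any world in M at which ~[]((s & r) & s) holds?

Let φ = ~[]((s & r) & s). Evaluate φ at each world:
  w0 (successors {w0, w2, w4, w6}): φ is true.
  w1 (successors {w1, w3, w5, w6, w7, w8}): φ is true.
  w2 (successors {w0, w1, w7, w8}): φ is true.
  w3 (successors {w2, w3, w4, w6}): φ is true.
  w4 (successors {w0, w1, w4, w5, w6, w7}): φ is true.
  w5 (successors {w0, w1, w2, w3, w4, w5, w6}): φ is true.
  w6 (successors {w0, w3, w5, w7}): φ is true.
  w7 (successors {w0, w2, w3, w4, w5, w6}): φ is true.
  w8 (successors {w0, w1, w2, w4, w6, w8}): φ is true.
Detail at w0 (witness):
  At w0: []((s & r) & s) is false, so ~[]((s & r) & s) is true.
    At w0: []((s & r) & s) requires (s & r) & s at every successor {w0, w2, w4, w6}.
      (s & r) & s fails at w0, so []((s & r) & s) is false at w0.

Yes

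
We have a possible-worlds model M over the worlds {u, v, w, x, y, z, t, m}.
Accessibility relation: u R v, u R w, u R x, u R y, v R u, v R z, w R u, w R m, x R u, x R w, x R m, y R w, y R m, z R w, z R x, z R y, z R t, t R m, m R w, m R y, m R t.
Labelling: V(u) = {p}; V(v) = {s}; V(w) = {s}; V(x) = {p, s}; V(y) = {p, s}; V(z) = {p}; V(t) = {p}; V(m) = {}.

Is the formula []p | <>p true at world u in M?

Yes

At u: []p is false, <>p is true, so []p | <>p is true.
  At u: []p requires p at every successor {v, w, x, y}.
    p fails at v, so []p is false at u.
  At u: <>p requires p at some successor in {v, w, x, y}.
    p holds at x, so <>p is true at u.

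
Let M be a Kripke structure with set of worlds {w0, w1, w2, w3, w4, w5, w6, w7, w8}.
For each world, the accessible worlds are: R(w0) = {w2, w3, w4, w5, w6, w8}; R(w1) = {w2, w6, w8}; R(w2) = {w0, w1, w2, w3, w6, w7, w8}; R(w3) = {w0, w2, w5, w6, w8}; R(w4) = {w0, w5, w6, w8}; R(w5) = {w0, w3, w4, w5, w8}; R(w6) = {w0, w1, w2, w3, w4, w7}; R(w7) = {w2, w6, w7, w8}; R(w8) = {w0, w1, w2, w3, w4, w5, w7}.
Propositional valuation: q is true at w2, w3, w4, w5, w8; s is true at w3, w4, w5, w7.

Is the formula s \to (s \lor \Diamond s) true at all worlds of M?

Yes

Let φ = s \to (s \lor \Diamond s). Evaluate φ at each world:
  w0 (successors {w2, w3, w4, w5, w6, w8}): φ is true.
  w1 (successors {w2, w6, w8}): φ is true.
  w2 (successors {w0, w1, w2, w3, w6, w7, w8}): φ is true.
  w3 (successors {w0, w2, w5, w6, w8}): φ is true.
  w4 (successors {w0, w5, w6, w8}): φ is true.
  w5 (successors {w0, w3, w4, w5, w8}): φ is true.
  w6 (successors {w0, w1, w2, w3, w4, w7}): φ is true.
  w7 (successors {w2, w6, w7, w8}): φ is true.
  w8 (successors {w0, w1, w2, w3, w4, w5, w7}): φ is true.
For instance, at w5:
  At w5: s is true, s \lor \Diamond s is true, so s \to (s \lor \Diamond s) is true.
    At w5: s is true, \Diamond s is true, so s \lor \Diamond s is true.
      At w5: \Diamond s requires s at some successor in {w0, w3, w4, w5, w8}.
        s holds at w3, so \Diamond s is true at w5.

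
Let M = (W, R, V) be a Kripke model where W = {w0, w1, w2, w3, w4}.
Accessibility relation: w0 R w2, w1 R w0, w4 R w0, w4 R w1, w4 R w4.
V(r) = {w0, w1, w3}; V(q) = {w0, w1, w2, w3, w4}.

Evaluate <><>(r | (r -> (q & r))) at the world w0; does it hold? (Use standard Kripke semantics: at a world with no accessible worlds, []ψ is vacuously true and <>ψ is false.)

No

At w0: <><>(r | (r -> (q & r))) requires <>(r | (r -> (q & r))) at some successor in {w2}.
  At w2: <>(r | (r -> (q & r))) is false.
So <><>(r | (r -> (q & r))) is false at w0.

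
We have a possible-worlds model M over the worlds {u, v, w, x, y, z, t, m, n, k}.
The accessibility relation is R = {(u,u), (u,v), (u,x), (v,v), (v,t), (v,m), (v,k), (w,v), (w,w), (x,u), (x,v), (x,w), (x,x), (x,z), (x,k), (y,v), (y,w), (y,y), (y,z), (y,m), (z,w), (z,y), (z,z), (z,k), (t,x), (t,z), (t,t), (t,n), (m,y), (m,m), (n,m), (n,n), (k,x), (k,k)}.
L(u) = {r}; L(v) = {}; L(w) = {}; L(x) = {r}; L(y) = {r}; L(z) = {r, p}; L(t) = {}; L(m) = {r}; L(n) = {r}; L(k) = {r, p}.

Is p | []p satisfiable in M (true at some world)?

Let φ = p | []p. Evaluate φ at each world:
  u (successors {u, v, x}): φ is false.
  v (successors {v, t, m, k}): φ is false.
  w (successors {v, w}): φ is false.
  x (successors {u, v, w, x, z, k}): φ is false.
  y (successors {v, w, y, z, m}): φ is false.
  z (successors {w, y, z, k}): φ is true.
  t (successors {x, z, t, n}): φ is false.
  m (successors {y, m}): φ is false.
  n (successors {m, n}): φ is false.
  k (successors {x, k}): φ is true.
Detail at z (witness):
  At z: p is true, []p is false, so p | []p is true.
    At z: []p requires p at every successor {w, y, z, k}.
      p fails at w, so []p is false at z.

Yes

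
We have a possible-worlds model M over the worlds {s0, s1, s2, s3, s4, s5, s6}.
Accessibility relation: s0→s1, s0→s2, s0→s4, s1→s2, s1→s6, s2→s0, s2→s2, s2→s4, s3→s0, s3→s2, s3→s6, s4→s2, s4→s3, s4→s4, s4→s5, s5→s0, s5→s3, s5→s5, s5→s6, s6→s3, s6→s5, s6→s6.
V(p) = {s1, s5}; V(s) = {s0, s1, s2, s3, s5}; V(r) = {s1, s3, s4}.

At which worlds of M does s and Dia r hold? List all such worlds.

Let φ = s and Dia r. Evaluate φ at each world:
  s0 (successors {s1, s2, s4}): φ is true.
  s1 (successors {s2, s6}): φ is false.
  s2 (successors {s0, s2, s4}): φ is true.
  s3 (successors {s0, s2, s6}): φ is false.
  s4 (successors {s2, s3, s4, s5}): φ is false.
  s5 (successors {s0, s3, s5, s6}): φ is true.
  s6 (successors {s3, s5, s6}): φ is false.
For instance, at s0:
  At s0: s is true, Dia r is true, so s and Dia r is true.
    At s0: Dia r requires r at some successor in {s1, s2, s4}.
      r holds at s1, so Dia r is true at s0.
Satisfying worlds: {s0, s2, s5}

s0, s2, s5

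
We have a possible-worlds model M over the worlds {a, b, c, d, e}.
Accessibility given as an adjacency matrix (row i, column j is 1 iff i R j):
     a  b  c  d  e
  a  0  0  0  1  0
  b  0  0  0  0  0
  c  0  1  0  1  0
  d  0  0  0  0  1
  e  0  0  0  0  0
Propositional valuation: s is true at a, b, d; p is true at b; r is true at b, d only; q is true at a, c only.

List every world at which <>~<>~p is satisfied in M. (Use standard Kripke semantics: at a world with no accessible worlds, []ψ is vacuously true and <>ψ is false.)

c, d

Recall that <>ψ holds at a world iff ψ holds at some accessible world.
Let φ = <>~<>~p. Evaluate φ at each world:
  a (successors {d}): φ is false.
  b (successors ∅): φ is false.
  c (successors {b, d}): φ is true.
  d (successors {e}): φ is true.
  e (successors ∅): φ is false.
For instance, at a:
  At a: <>~<>~p requires ~<>~p at some successor in {d}.
    At d: ~<>~p is false.
  So <>~<>~p is false at a.
Satisfying worlds: {c, d}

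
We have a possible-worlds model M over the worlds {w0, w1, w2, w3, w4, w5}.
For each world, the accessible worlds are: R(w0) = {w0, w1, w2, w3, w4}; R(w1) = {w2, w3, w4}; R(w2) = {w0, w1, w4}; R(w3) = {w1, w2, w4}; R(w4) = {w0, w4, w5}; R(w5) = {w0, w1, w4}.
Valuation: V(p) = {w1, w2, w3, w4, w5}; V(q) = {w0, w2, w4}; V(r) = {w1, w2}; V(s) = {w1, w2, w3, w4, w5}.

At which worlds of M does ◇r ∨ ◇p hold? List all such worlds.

Recall that ◇ψ holds at a world iff ψ holds at some accessible world.
Let φ = ◇r ∨ ◇p. Evaluate φ at each world:
  w0 (successors {w0, w1, w2, w3, w4}): φ is true.
  w1 (successors {w2, w3, w4}): φ is true.
  w2 (successors {w0, w1, w4}): φ is true.
  w3 (successors {w1, w2, w4}): φ is true.
  w4 (successors {w0, w4, w5}): φ is true.
  w5 (successors {w0, w1, w4}): φ is true.
For instance, at w1:
  At w1: ◇r is true, ◇p is true, so ◇r ∨ ◇p is true.
    At w1: ◇r requires r at some successor in {w2, w3, w4}.
      r holds at w2, so ◇r is true at w1.
    At w1: ◇p requires p at some successor in {w2, w3, w4}.
      p holds at w2, so ◇p is true at w1.
Satisfying worlds: {w0, w1, w2, w3, w4, w5}

w0, w1, w2, w3, w4, w5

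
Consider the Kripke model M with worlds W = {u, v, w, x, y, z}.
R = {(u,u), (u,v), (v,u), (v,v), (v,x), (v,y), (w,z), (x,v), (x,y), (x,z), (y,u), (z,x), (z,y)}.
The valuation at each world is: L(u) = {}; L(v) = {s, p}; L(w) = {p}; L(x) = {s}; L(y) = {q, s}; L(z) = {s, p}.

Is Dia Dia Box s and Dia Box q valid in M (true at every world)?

Recall that Box ψ holds at a world iff ψ holds at every accessible world, and Dia ψ holds iff ψ holds at some accessible world.
Let φ = Dia Dia Box s and Dia Box q. Evaluate φ at each world:
  u (successors {u, v}): φ is false.
  v (successors {u, v, x, y}): φ is false.
  w (successors {z}): φ is false.
  x (successors {v, y, z}): φ is false.
  y (successors {u}): φ is false.
  z (successors {x, y}): φ is false.
Detail at u (counterexample):
  At u: Dia Dia Box s is true, Dia Box q is false, so Dia Dia Box s and Dia Box q is false.
    At u: Dia Dia Box s requires Dia Box s at some successor in {u, v}.
      Dia Box s holds at v, so Dia Dia Box s is true at u.
    At u: Dia Box q requires Box q at some successor in {u, v}.
      At u: Box q is false.
      At v: Box q is false.
    So Dia Box q is false at u.

No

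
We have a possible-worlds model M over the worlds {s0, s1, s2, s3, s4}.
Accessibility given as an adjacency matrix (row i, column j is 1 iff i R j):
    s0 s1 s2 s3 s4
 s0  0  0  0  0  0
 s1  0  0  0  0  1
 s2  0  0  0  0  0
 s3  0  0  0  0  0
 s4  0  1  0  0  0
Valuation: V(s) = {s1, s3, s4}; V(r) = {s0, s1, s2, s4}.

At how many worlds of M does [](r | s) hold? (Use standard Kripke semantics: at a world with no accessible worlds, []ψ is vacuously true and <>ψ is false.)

Let φ = [](r | s). Evaluate φ at each world:
  s0 (successors ∅): φ is true.
  s1 (successors {s4}): φ is true.
  s2 (successors ∅): φ is true.
  s3 (successors ∅): φ is true.
  s4 (successors {s1}): φ is true.
For instance, at s1:
  At s1: [](r | s) requires r | s at every successor {s4}.
    At s4: r | s is true.
  So [](r | s) is true at s1.
Satisfying worlds: {s0, s1, s2, s3, s4}

5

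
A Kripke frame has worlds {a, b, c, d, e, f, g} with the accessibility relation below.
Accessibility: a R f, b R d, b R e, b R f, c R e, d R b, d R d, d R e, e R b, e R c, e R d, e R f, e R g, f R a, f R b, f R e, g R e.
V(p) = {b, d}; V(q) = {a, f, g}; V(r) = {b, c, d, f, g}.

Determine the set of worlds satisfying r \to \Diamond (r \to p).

Let φ = r \to \Diamond (r \to p). Evaluate φ at each world:
  a (successors {f}): φ is true.
  b (successors {d, e, f}): φ is true.
  c (successors {e}): φ is true.
  d (successors {b, d, e}): φ is true.
  e (successors {b, c, d, f, g}): φ is true.
  f (successors {a, b, e}): φ is true.
  g (successors {e}): φ is true.
For instance, at g:
  At g: r is true, \Diamond (r \to p) is true, so r \to \Diamond (r \to p) is true.
    At g: \Diamond (r \to p) requires r \to p at some successor in {e}.
      r \to p holds at e, so \Diamond (r \to p) is true at g.
Satisfying worlds: {a, b, c, d, e, f, g}

a, b, c, d, e, f, g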